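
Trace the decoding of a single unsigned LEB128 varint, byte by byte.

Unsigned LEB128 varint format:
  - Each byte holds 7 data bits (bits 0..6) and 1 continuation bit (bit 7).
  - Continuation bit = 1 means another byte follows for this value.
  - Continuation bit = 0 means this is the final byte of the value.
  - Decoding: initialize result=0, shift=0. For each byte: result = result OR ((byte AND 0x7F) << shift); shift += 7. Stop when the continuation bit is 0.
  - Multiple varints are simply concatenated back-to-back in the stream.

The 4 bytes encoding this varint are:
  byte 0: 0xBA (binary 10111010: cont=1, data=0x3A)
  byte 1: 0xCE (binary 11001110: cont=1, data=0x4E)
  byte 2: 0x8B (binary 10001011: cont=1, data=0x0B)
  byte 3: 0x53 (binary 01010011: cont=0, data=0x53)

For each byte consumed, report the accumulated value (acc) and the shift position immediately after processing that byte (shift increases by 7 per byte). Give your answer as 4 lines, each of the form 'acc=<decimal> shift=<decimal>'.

byte 0=0xBA: payload=0x3A=58, contrib = 58<<0 = 58; acc -> 58, shift -> 7
byte 1=0xCE: payload=0x4E=78, contrib = 78<<7 = 9984; acc -> 10042, shift -> 14
byte 2=0x8B: payload=0x0B=11, contrib = 11<<14 = 180224; acc -> 190266, shift -> 21
byte 3=0x53: payload=0x53=83, contrib = 83<<21 = 174063616; acc -> 174253882, shift -> 28

Answer: acc=58 shift=7
acc=10042 shift=14
acc=190266 shift=21
acc=174253882 shift=28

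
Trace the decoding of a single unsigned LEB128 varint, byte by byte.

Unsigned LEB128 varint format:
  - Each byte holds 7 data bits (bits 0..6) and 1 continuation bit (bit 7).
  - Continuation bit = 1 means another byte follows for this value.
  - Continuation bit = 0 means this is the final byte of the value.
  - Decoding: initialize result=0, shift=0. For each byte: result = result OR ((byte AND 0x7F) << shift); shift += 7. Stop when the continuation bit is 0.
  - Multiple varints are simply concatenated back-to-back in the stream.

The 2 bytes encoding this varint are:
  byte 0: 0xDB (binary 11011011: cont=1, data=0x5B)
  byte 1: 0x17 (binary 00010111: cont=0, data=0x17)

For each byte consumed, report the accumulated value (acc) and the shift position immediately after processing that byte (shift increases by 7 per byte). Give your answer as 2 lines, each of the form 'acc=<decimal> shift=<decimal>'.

Answer: acc=91 shift=7
acc=3035 shift=14

Derivation:
byte 0=0xDB: payload=0x5B=91, contrib = 91<<0 = 91; acc -> 91, shift -> 7
byte 1=0x17: payload=0x17=23, contrib = 23<<7 = 2944; acc -> 3035, shift -> 14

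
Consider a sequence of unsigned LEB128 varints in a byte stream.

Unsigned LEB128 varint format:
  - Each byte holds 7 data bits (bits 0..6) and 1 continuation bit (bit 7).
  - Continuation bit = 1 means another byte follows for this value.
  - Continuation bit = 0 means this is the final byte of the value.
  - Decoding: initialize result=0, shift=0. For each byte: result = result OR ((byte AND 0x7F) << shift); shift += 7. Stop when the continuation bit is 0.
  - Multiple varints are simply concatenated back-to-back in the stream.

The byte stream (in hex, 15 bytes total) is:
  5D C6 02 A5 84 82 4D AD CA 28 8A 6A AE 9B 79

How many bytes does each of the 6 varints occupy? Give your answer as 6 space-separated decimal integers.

Answer: 1 2 4 3 2 3

Derivation:
  byte[0]=0x5D cont=0 payload=0x5D=93: acc |= 93<<0 -> acc=93 shift=7 [end]
Varint 1: bytes[0:1] = 5D -> value 93 (1 byte(s))
  byte[1]=0xC6 cont=1 payload=0x46=70: acc |= 70<<0 -> acc=70 shift=7
  byte[2]=0x02 cont=0 payload=0x02=2: acc |= 2<<7 -> acc=326 shift=14 [end]
Varint 2: bytes[1:3] = C6 02 -> value 326 (2 byte(s))
  byte[3]=0xA5 cont=1 payload=0x25=37: acc |= 37<<0 -> acc=37 shift=7
  byte[4]=0x84 cont=1 payload=0x04=4: acc |= 4<<7 -> acc=549 shift=14
  byte[5]=0x82 cont=1 payload=0x02=2: acc |= 2<<14 -> acc=33317 shift=21
  byte[6]=0x4D cont=0 payload=0x4D=77: acc |= 77<<21 -> acc=161514021 shift=28 [end]
Varint 3: bytes[3:7] = A5 84 82 4D -> value 161514021 (4 byte(s))
  byte[7]=0xAD cont=1 payload=0x2D=45: acc |= 45<<0 -> acc=45 shift=7
  byte[8]=0xCA cont=1 payload=0x4A=74: acc |= 74<<7 -> acc=9517 shift=14
  byte[9]=0x28 cont=0 payload=0x28=40: acc |= 40<<14 -> acc=664877 shift=21 [end]
Varint 4: bytes[7:10] = AD CA 28 -> value 664877 (3 byte(s))
  byte[10]=0x8A cont=1 payload=0x0A=10: acc |= 10<<0 -> acc=10 shift=7
  byte[11]=0x6A cont=0 payload=0x6A=106: acc |= 106<<7 -> acc=13578 shift=14 [end]
Varint 5: bytes[10:12] = 8A 6A -> value 13578 (2 byte(s))
  byte[12]=0xAE cont=1 payload=0x2E=46: acc |= 46<<0 -> acc=46 shift=7
  byte[13]=0x9B cont=1 payload=0x1B=27: acc |= 27<<7 -> acc=3502 shift=14
  byte[14]=0x79 cont=0 payload=0x79=121: acc |= 121<<14 -> acc=1985966 shift=21 [end]
Varint 6: bytes[12:15] = AE 9B 79 -> value 1985966 (3 byte(s))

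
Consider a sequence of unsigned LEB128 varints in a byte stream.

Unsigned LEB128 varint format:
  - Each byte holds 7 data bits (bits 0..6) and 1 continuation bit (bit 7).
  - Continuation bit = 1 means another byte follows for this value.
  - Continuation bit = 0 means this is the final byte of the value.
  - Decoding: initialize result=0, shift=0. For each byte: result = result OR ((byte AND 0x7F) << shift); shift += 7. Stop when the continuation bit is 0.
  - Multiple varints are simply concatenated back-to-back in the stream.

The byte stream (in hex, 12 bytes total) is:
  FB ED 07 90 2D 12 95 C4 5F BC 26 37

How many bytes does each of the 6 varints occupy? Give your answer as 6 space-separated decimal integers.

Answer: 3 2 1 3 2 1

Derivation:
  byte[0]=0xFB cont=1 payload=0x7B=123: acc |= 123<<0 -> acc=123 shift=7
  byte[1]=0xED cont=1 payload=0x6D=109: acc |= 109<<7 -> acc=14075 shift=14
  byte[2]=0x07 cont=0 payload=0x07=7: acc |= 7<<14 -> acc=128763 shift=21 [end]
Varint 1: bytes[0:3] = FB ED 07 -> value 128763 (3 byte(s))
  byte[3]=0x90 cont=1 payload=0x10=16: acc |= 16<<0 -> acc=16 shift=7
  byte[4]=0x2D cont=0 payload=0x2D=45: acc |= 45<<7 -> acc=5776 shift=14 [end]
Varint 2: bytes[3:5] = 90 2D -> value 5776 (2 byte(s))
  byte[5]=0x12 cont=0 payload=0x12=18: acc |= 18<<0 -> acc=18 shift=7 [end]
Varint 3: bytes[5:6] = 12 -> value 18 (1 byte(s))
  byte[6]=0x95 cont=1 payload=0x15=21: acc |= 21<<0 -> acc=21 shift=7
  byte[7]=0xC4 cont=1 payload=0x44=68: acc |= 68<<7 -> acc=8725 shift=14
  byte[8]=0x5F cont=0 payload=0x5F=95: acc |= 95<<14 -> acc=1565205 shift=21 [end]
Varint 4: bytes[6:9] = 95 C4 5F -> value 1565205 (3 byte(s))
  byte[9]=0xBC cont=1 payload=0x3C=60: acc |= 60<<0 -> acc=60 shift=7
  byte[10]=0x26 cont=0 payload=0x26=38: acc |= 38<<7 -> acc=4924 shift=14 [end]
Varint 5: bytes[9:11] = BC 26 -> value 4924 (2 byte(s))
  byte[11]=0x37 cont=0 payload=0x37=55: acc |= 55<<0 -> acc=55 shift=7 [end]
Varint 6: bytes[11:12] = 37 -> value 55 (1 byte(s))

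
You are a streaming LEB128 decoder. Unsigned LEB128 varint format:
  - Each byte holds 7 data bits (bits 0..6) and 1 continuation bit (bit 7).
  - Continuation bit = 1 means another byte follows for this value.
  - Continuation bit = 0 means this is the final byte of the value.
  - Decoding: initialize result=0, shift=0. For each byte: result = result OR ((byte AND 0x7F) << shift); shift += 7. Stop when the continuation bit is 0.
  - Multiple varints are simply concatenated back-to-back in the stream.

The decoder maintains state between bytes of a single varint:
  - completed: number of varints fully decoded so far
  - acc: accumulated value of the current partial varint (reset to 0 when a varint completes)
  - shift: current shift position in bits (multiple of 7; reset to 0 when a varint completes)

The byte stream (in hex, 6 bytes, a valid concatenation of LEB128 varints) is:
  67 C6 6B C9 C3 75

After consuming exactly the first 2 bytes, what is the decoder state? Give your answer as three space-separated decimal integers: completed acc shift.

Answer: 1 70 7

Derivation:
byte[0]=0x67 cont=0 payload=0x67: varint #1 complete (value=103); reset -> completed=1 acc=0 shift=0
byte[1]=0xC6 cont=1 payload=0x46: acc |= 70<<0 -> completed=1 acc=70 shift=7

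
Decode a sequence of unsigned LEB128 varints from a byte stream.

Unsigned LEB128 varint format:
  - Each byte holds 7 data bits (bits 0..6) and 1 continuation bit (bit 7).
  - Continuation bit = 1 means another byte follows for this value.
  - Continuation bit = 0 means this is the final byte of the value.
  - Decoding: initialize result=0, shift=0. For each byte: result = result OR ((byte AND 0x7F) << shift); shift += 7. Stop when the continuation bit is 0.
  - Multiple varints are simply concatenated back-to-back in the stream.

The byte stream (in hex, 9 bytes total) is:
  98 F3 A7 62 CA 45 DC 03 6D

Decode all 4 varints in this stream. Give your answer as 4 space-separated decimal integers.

Answer: 206174616 8906 476 109

Derivation:
  byte[0]=0x98 cont=1 payload=0x18=24: acc |= 24<<0 -> acc=24 shift=7
  byte[1]=0xF3 cont=1 payload=0x73=115: acc |= 115<<7 -> acc=14744 shift=14
  byte[2]=0xA7 cont=1 payload=0x27=39: acc |= 39<<14 -> acc=653720 shift=21
  byte[3]=0x62 cont=0 payload=0x62=98: acc |= 98<<21 -> acc=206174616 shift=28 [end]
Varint 1: bytes[0:4] = 98 F3 A7 62 -> value 206174616 (4 byte(s))
  byte[4]=0xCA cont=1 payload=0x4A=74: acc |= 74<<0 -> acc=74 shift=7
  byte[5]=0x45 cont=0 payload=0x45=69: acc |= 69<<7 -> acc=8906 shift=14 [end]
Varint 2: bytes[4:6] = CA 45 -> value 8906 (2 byte(s))
  byte[6]=0xDC cont=1 payload=0x5C=92: acc |= 92<<0 -> acc=92 shift=7
  byte[7]=0x03 cont=0 payload=0x03=3: acc |= 3<<7 -> acc=476 shift=14 [end]
Varint 3: bytes[6:8] = DC 03 -> value 476 (2 byte(s))
  byte[8]=0x6D cont=0 payload=0x6D=109: acc |= 109<<0 -> acc=109 shift=7 [end]
Varint 4: bytes[8:9] = 6D -> value 109 (1 byte(s))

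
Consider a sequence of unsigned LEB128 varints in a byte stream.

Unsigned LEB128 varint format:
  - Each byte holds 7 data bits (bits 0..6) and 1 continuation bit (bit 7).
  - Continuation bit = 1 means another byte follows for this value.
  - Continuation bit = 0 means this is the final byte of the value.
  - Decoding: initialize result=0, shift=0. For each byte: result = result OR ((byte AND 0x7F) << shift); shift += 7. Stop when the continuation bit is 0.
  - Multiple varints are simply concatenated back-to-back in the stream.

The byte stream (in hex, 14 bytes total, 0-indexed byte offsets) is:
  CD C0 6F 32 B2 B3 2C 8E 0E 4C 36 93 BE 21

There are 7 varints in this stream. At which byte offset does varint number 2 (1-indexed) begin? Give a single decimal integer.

  byte[0]=0xCD cont=1 payload=0x4D=77: acc |= 77<<0 -> acc=77 shift=7
  byte[1]=0xC0 cont=1 payload=0x40=64: acc |= 64<<7 -> acc=8269 shift=14
  byte[2]=0x6F cont=0 payload=0x6F=111: acc |= 111<<14 -> acc=1826893 shift=21 [end]
Varint 1: bytes[0:3] = CD C0 6F -> value 1826893 (3 byte(s))
  byte[3]=0x32 cont=0 payload=0x32=50: acc |= 50<<0 -> acc=50 shift=7 [end]
Varint 2: bytes[3:4] = 32 -> value 50 (1 byte(s))
  byte[4]=0xB2 cont=1 payload=0x32=50: acc |= 50<<0 -> acc=50 shift=7
  byte[5]=0xB3 cont=1 payload=0x33=51: acc |= 51<<7 -> acc=6578 shift=14
  byte[6]=0x2C cont=0 payload=0x2C=44: acc |= 44<<14 -> acc=727474 shift=21 [end]
Varint 3: bytes[4:7] = B2 B3 2C -> value 727474 (3 byte(s))
  byte[7]=0x8E cont=1 payload=0x0E=14: acc |= 14<<0 -> acc=14 shift=7
  byte[8]=0x0E cont=0 payload=0x0E=14: acc |= 14<<7 -> acc=1806 shift=14 [end]
Varint 4: bytes[7:9] = 8E 0E -> value 1806 (2 byte(s))
  byte[9]=0x4C cont=0 payload=0x4C=76: acc |= 76<<0 -> acc=76 shift=7 [end]
Varint 5: bytes[9:10] = 4C -> value 76 (1 byte(s))
  byte[10]=0x36 cont=0 payload=0x36=54: acc |= 54<<0 -> acc=54 shift=7 [end]
Varint 6: bytes[10:11] = 36 -> value 54 (1 byte(s))
  byte[11]=0x93 cont=1 payload=0x13=19: acc |= 19<<0 -> acc=19 shift=7
  byte[12]=0xBE cont=1 payload=0x3E=62: acc |= 62<<7 -> acc=7955 shift=14
  byte[13]=0x21 cont=0 payload=0x21=33: acc |= 33<<14 -> acc=548627 shift=21 [end]
Varint 7: bytes[11:14] = 93 BE 21 -> value 548627 (3 byte(s))

Answer: 3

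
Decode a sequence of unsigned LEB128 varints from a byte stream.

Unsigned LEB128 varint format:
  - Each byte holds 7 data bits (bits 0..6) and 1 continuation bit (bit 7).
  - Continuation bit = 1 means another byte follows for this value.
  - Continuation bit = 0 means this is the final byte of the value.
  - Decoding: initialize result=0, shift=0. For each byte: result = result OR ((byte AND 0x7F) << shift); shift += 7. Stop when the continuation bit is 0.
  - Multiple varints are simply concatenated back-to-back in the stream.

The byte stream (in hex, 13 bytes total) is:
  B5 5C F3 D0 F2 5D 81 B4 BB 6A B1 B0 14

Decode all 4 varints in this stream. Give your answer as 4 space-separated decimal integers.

  byte[0]=0xB5 cont=1 payload=0x35=53: acc |= 53<<0 -> acc=53 shift=7
  byte[1]=0x5C cont=0 payload=0x5C=92: acc |= 92<<7 -> acc=11829 shift=14 [end]
Varint 1: bytes[0:2] = B5 5C -> value 11829 (2 byte(s))
  byte[2]=0xF3 cont=1 payload=0x73=115: acc |= 115<<0 -> acc=115 shift=7
  byte[3]=0xD0 cont=1 payload=0x50=80: acc |= 80<<7 -> acc=10355 shift=14
  byte[4]=0xF2 cont=1 payload=0x72=114: acc |= 114<<14 -> acc=1878131 shift=21
  byte[5]=0x5D cont=0 payload=0x5D=93: acc |= 93<<21 -> acc=196913267 shift=28 [end]
Varint 2: bytes[2:6] = F3 D0 F2 5D -> value 196913267 (4 byte(s))
  byte[6]=0x81 cont=1 payload=0x01=1: acc |= 1<<0 -> acc=1 shift=7
  byte[7]=0xB4 cont=1 payload=0x34=52: acc |= 52<<7 -> acc=6657 shift=14
  byte[8]=0xBB cont=1 payload=0x3B=59: acc |= 59<<14 -> acc=973313 shift=21
  byte[9]=0x6A cont=0 payload=0x6A=106: acc |= 106<<21 -> acc=223271425 shift=28 [end]
Varint 3: bytes[6:10] = 81 B4 BB 6A -> value 223271425 (4 byte(s))
  byte[10]=0xB1 cont=1 payload=0x31=49: acc |= 49<<0 -> acc=49 shift=7
  byte[11]=0xB0 cont=1 payload=0x30=48: acc |= 48<<7 -> acc=6193 shift=14
  byte[12]=0x14 cont=0 payload=0x14=20: acc |= 20<<14 -> acc=333873 shift=21 [end]
Varint 4: bytes[10:13] = B1 B0 14 -> value 333873 (3 byte(s))

Answer: 11829 196913267 223271425 333873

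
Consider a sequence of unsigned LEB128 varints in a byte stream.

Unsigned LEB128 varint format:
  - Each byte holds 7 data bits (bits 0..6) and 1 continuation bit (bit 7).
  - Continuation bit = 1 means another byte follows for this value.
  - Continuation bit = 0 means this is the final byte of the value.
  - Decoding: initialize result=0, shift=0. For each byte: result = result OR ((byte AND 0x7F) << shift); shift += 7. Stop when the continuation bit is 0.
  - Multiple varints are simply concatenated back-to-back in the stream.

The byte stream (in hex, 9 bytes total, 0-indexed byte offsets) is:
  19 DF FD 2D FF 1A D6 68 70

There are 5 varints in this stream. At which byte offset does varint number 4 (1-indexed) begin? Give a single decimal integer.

  byte[0]=0x19 cont=0 payload=0x19=25: acc |= 25<<0 -> acc=25 shift=7 [end]
Varint 1: bytes[0:1] = 19 -> value 25 (1 byte(s))
  byte[1]=0xDF cont=1 payload=0x5F=95: acc |= 95<<0 -> acc=95 shift=7
  byte[2]=0xFD cont=1 payload=0x7D=125: acc |= 125<<7 -> acc=16095 shift=14
  byte[3]=0x2D cont=0 payload=0x2D=45: acc |= 45<<14 -> acc=753375 shift=21 [end]
Varint 2: bytes[1:4] = DF FD 2D -> value 753375 (3 byte(s))
  byte[4]=0xFF cont=1 payload=0x7F=127: acc |= 127<<0 -> acc=127 shift=7
  byte[5]=0x1A cont=0 payload=0x1A=26: acc |= 26<<7 -> acc=3455 shift=14 [end]
Varint 3: bytes[4:6] = FF 1A -> value 3455 (2 byte(s))
  byte[6]=0xD6 cont=1 payload=0x56=86: acc |= 86<<0 -> acc=86 shift=7
  byte[7]=0x68 cont=0 payload=0x68=104: acc |= 104<<7 -> acc=13398 shift=14 [end]
Varint 4: bytes[6:8] = D6 68 -> value 13398 (2 byte(s))
  byte[8]=0x70 cont=0 payload=0x70=112: acc |= 112<<0 -> acc=112 shift=7 [end]
Varint 5: bytes[8:9] = 70 -> value 112 (1 byte(s))

Answer: 6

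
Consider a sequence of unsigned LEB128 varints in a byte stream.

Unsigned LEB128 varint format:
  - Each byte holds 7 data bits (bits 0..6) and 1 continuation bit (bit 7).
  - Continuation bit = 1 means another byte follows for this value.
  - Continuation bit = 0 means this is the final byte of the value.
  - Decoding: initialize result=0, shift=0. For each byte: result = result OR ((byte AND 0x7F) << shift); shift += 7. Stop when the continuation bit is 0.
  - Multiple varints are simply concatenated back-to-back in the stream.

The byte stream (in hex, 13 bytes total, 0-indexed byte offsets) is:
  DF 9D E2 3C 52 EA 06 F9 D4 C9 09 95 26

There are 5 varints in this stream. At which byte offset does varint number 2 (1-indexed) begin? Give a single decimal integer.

  byte[0]=0xDF cont=1 payload=0x5F=95: acc |= 95<<0 -> acc=95 shift=7
  byte[1]=0x9D cont=1 payload=0x1D=29: acc |= 29<<7 -> acc=3807 shift=14
  byte[2]=0xE2 cont=1 payload=0x62=98: acc |= 98<<14 -> acc=1609439 shift=21
  byte[3]=0x3C cont=0 payload=0x3C=60: acc |= 60<<21 -> acc=127438559 shift=28 [end]
Varint 1: bytes[0:4] = DF 9D E2 3C -> value 127438559 (4 byte(s))
  byte[4]=0x52 cont=0 payload=0x52=82: acc |= 82<<0 -> acc=82 shift=7 [end]
Varint 2: bytes[4:5] = 52 -> value 82 (1 byte(s))
  byte[5]=0xEA cont=1 payload=0x6A=106: acc |= 106<<0 -> acc=106 shift=7
  byte[6]=0x06 cont=0 payload=0x06=6: acc |= 6<<7 -> acc=874 shift=14 [end]
Varint 3: bytes[5:7] = EA 06 -> value 874 (2 byte(s))
  byte[7]=0xF9 cont=1 payload=0x79=121: acc |= 121<<0 -> acc=121 shift=7
  byte[8]=0xD4 cont=1 payload=0x54=84: acc |= 84<<7 -> acc=10873 shift=14
  byte[9]=0xC9 cont=1 payload=0x49=73: acc |= 73<<14 -> acc=1206905 shift=21
  byte[10]=0x09 cont=0 payload=0x09=9: acc |= 9<<21 -> acc=20081273 shift=28 [end]
Varint 4: bytes[7:11] = F9 D4 C9 09 -> value 20081273 (4 byte(s))
  byte[11]=0x95 cont=1 payload=0x15=21: acc |= 21<<0 -> acc=21 shift=7
  byte[12]=0x26 cont=0 payload=0x26=38: acc |= 38<<7 -> acc=4885 shift=14 [end]
Varint 5: bytes[11:13] = 95 26 -> value 4885 (2 byte(s))

Answer: 4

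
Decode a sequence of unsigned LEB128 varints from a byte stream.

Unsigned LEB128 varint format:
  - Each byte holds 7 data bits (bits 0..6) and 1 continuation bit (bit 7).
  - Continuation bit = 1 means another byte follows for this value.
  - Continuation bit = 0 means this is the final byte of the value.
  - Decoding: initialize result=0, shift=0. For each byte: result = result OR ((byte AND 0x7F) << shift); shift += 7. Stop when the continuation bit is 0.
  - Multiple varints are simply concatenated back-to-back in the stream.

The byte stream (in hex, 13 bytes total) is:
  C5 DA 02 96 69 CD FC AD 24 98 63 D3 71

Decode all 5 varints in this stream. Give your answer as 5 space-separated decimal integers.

Answer: 44357 13462 76250701 12696 14547

Derivation:
  byte[0]=0xC5 cont=1 payload=0x45=69: acc |= 69<<0 -> acc=69 shift=7
  byte[1]=0xDA cont=1 payload=0x5A=90: acc |= 90<<7 -> acc=11589 shift=14
  byte[2]=0x02 cont=0 payload=0x02=2: acc |= 2<<14 -> acc=44357 shift=21 [end]
Varint 1: bytes[0:3] = C5 DA 02 -> value 44357 (3 byte(s))
  byte[3]=0x96 cont=1 payload=0x16=22: acc |= 22<<0 -> acc=22 shift=7
  byte[4]=0x69 cont=0 payload=0x69=105: acc |= 105<<7 -> acc=13462 shift=14 [end]
Varint 2: bytes[3:5] = 96 69 -> value 13462 (2 byte(s))
  byte[5]=0xCD cont=1 payload=0x4D=77: acc |= 77<<0 -> acc=77 shift=7
  byte[6]=0xFC cont=1 payload=0x7C=124: acc |= 124<<7 -> acc=15949 shift=14
  byte[7]=0xAD cont=1 payload=0x2D=45: acc |= 45<<14 -> acc=753229 shift=21
  byte[8]=0x24 cont=0 payload=0x24=36: acc |= 36<<21 -> acc=76250701 shift=28 [end]
Varint 3: bytes[5:9] = CD FC AD 24 -> value 76250701 (4 byte(s))
  byte[9]=0x98 cont=1 payload=0x18=24: acc |= 24<<0 -> acc=24 shift=7
  byte[10]=0x63 cont=0 payload=0x63=99: acc |= 99<<7 -> acc=12696 shift=14 [end]
Varint 4: bytes[9:11] = 98 63 -> value 12696 (2 byte(s))
  byte[11]=0xD3 cont=1 payload=0x53=83: acc |= 83<<0 -> acc=83 shift=7
  byte[12]=0x71 cont=0 payload=0x71=113: acc |= 113<<7 -> acc=14547 shift=14 [end]
Varint 5: bytes[11:13] = D3 71 -> value 14547 (2 byte(s))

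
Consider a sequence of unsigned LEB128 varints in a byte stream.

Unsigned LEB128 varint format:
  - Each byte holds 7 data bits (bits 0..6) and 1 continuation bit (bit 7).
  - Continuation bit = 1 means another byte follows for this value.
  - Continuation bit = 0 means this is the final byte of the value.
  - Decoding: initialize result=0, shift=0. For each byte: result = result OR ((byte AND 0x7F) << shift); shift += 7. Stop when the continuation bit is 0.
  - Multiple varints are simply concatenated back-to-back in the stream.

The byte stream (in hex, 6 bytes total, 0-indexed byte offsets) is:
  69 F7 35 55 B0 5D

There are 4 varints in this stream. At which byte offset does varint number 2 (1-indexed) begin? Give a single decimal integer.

  byte[0]=0x69 cont=0 payload=0x69=105: acc |= 105<<0 -> acc=105 shift=7 [end]
Varint 1: bytes[0:1] = 69 -> value 105 (1 byte(s))
  byte[1]=0xF7 cont=1 payload=0x77=119: acc |= 119<<0 -> acc=119 shift=7
  byte[2]=0x35 cont=0 payload=0x35=53: acc |= 53<<7 -> acc=6903 shift=14 [end]
Varint 2: bytes[1:3] = F7 35 -> value 6903 (2 byte(s))
  byte[3]=0x55 cont=0 payload=0x55=85: acc |= 85<<0 -> acc=85 shift=7 [end]
Varint 3: bytes[3:4] = 55 -> value 85 (1 byte(s))
  byte[4]=0xB0 cont=1 payload=0x30=48: acc |= 48<<0 -> acc=48 shift=7
  byte[5]=0x5D cont=0 payload=0x5D=93: acc |= 93<<7 -> acc=11952 shift=14 [end]
Varint 4: bytes[4:6] = B0 5D -> value 11952 (2 byte(s))

Answer: 1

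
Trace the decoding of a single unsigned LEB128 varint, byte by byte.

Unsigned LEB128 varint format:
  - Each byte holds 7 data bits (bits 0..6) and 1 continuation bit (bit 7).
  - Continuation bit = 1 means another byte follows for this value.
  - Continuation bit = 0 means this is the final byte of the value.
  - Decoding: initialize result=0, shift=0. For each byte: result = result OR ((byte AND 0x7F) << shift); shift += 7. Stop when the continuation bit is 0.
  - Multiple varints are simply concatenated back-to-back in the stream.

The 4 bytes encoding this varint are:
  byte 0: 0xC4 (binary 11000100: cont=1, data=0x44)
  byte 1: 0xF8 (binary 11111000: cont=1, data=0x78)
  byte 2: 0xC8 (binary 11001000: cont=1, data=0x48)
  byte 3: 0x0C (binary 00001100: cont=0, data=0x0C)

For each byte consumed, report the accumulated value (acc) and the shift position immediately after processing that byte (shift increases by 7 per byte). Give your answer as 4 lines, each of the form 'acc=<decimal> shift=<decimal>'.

Answer: acc=68 shift=7
acc=15428 shift=14
acc=1195076 shift=21
acc=26360900 shift=28

Derivation:
byte 0=0xC4: payload=0x44=68, contrib = 68<<0 = 68; acc -> 68, shift -> 7
byte 1=0xF8: payload=0x78=120, contrib = 120<<7 = 15360; acc -> 15428, shift -> 14
byte 2=0xC8: payload=0x48=72, contrib = 72<<14 = 1179648; acc -> 1195076, shift -> 21
byte 3=0x0C: payload=0x0C=12, contrib = 12<<21 = 25165824; acc -> 26360900, shift -> 28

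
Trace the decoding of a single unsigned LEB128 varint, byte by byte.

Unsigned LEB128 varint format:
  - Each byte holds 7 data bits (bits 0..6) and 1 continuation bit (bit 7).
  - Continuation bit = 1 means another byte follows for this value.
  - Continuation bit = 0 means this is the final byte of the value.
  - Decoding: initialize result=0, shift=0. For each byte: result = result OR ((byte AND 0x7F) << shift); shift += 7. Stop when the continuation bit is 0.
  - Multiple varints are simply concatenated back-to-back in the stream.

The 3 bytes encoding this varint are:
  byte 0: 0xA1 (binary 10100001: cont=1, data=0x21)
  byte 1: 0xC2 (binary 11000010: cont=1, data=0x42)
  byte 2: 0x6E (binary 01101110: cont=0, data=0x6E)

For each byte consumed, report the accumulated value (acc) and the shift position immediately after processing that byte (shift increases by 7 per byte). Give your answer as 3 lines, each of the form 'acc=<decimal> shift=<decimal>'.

byte 0=0xA1: payload=0x21=33, contrib = 33<<0 = 33; acc -> 33, shift -> 7
byte 1=0xC2: payload=0x42=66, contrib = 66<<7 = 8448; acc -> 8481, shift -> 14
byte 2=0x6E: payload=0x6E=110, contrib = 110<<14 = 1802240; acc -> 1810721, shift -> 21

Answer: acc=33 shift=7
acc=8481 shift=14
acc=1810721 shift=21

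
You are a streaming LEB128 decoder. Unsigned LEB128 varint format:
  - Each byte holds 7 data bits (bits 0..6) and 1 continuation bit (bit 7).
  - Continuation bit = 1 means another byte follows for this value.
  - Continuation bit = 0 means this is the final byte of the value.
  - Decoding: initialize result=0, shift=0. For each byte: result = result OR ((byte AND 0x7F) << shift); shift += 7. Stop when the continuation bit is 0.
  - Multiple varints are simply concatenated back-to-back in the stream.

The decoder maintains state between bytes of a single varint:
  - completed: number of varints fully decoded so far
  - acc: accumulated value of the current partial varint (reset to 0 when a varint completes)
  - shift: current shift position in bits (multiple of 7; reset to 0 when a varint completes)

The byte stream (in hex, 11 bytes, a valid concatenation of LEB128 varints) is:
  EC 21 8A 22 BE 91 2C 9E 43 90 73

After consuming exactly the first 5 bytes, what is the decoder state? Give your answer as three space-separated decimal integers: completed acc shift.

byte[0]=0xEC cont=1 payload=0x6C: acc |= 108<<0 -> completed=0 acc=108 shift=7
byte[1]=0x21 cont=0 payload=0x21: varint #1 complete (value=4332); reset -> completed=1 acc=0 shift=0
byte[2]=0x8A cont=1 payload=0x0A: acc |= 10<<0 -> completed=1 acc=10 shift=7
byte[3]=0x22 cont=0 payload=0x22: varint #2 complete (value=4362); reset -> completed=2 acc=0 shift=0
byte[4]=0xBE cont=1 payload=0x3E: acc |= 62<<0 -> completed=2 acc=62 shift=7

Answer: 2 62 7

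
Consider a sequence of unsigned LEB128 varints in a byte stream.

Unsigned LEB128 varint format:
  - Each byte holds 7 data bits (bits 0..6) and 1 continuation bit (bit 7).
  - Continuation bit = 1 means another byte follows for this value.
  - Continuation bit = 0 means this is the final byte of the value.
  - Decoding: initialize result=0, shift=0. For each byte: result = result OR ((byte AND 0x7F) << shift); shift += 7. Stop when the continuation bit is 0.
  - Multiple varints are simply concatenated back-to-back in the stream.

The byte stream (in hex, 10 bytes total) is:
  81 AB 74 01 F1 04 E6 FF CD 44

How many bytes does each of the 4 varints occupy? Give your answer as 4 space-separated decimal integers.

  byte[0]=0x81 cont=1 payload=0x01=1: acc |= 1<<0 -> acc=1 shift=7
  byte[1]=0xAB cont=1 payload=0x2B=43: acc |= 43<<7 -> acc=5505 shift=14
  byte[2]=0x74 cont=0 payload=0x74=116: acc |= 116<<14 -> acc=1906049 shift=21 [end]
Varint 1: bytes[0:3] = 81 AB 74 -> value 1906049 (3 byte(s))
  byte[3]=0x01 cont=0 payload=0x01=1: acc |= 1<<0 -> acc=1 shift=7 [end]
Varint 2: bytes[3:4] = 01 -> value 1 (1 byte(s))
  byte[4]=0xF1 cont=1 payload=0x71=113: acc |= 113<<0 -> acc=113 shift=7
  byte[5]=0x04 cont=0 payload=0x04=4: acc |= 4<<7 -> acc=625 shift=14 [end]
Varint 3: bytes[4:6] = F1 04 -> value 625 (2 byte(s))
  byte[6]=0xE6 cont=1 payload=0x66=102: acc |= 102<<0 -> acc=102 shift=7
  byte[7]=0xFF cont=1 payload=0x7F=127: acc |= 127<<7 -> acc=16358 shift=14
  byte[8]=0xCD cont=1 payload=0x4D=77: acc |= 77<<14 -> acc=1277926 shift=21
  byte[9]=0x44 cont=0 payload=0x44=68: acc |= 68<<21 -> acc=143884262 shift=28 [end]
Varint 4: bytes[6:10] = E6 FF CD 44 -> value 143884262 (4 byte(s))

Answer: 3 1 2 4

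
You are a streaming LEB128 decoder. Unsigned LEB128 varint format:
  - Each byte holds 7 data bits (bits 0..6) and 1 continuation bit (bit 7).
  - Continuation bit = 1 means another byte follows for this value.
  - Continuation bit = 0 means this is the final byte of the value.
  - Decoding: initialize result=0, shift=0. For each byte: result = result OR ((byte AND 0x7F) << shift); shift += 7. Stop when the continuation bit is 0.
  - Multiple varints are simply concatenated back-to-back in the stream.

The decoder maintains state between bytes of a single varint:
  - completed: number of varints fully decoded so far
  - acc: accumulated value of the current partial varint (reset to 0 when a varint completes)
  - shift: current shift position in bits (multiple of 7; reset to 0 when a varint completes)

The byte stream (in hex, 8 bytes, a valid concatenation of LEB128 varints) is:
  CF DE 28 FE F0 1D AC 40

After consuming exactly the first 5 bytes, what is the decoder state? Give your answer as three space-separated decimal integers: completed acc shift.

Answer: 1 14462 14

Derivation:
byte[0]=0xCF cont=1 payload=0x4F: acc |= 79<<0 -> completed=0 acc=79 shift=7
byte[1]=0xDE cont=1 payload=0x5E: acc |= 94<<7 -> completed=0 acc=12111 shift=14
byte[2]=0x28 cont=0 payload=0x28: varint #1 complete (value=667471); reset -> completed=1 acc=0 shift=0
byte[3]=0xFE cont=1 payload=0x7E: acc |= 126<<0 -> completed=1 acc=126 shift=7
byte[4]=0xF0 cont=1 payload=0x70: acc |= 112<<7 -> completed=1 acc=14462 shift=14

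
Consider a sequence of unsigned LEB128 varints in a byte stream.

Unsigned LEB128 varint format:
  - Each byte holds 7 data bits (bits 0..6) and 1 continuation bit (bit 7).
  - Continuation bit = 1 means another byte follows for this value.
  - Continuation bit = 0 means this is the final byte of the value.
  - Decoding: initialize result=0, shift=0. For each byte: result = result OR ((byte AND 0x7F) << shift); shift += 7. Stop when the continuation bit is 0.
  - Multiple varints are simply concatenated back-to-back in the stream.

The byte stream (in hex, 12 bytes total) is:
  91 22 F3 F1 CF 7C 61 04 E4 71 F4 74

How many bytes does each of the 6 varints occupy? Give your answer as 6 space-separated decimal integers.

Answer: 2 4 1 1 2 2

Derivation:
  byte[0]=0x91 cont=1 payload=0x11=17: acc |= 17<<0 -> acc=17 shift=7
  byte[1]=0x22 cont=0 payload=0x22=34: acc |= 34<<7 -> acc=4369 shift=14 [end]
Varint 1: bytes[0:2] = 91 22 -> value 4369 (2 byte(s))
  byte[2]=0xF3 cont=1 payload=0x73=115: acc |= 115<<0 -> acc=115 shift=7
  byte[3]=0xF1 cont=1 payload=0x71=113: acc |= 113<<7 -> acc=14579 shift=14
  byte[4]=0xCF cont=1 payload=0x4F=79: acc |= 79<<14 -> acc=1308915 shift=21
  byte[5]=0x7C cont=0 payload=0x7C=124: acc |= 124<<21 -> acc=261355763 shift=28 [end]
Varint 2: bytes[2:6] = F3 F1 CF 7C -> value 261355763 (4 byte(s))
  byte[6]=0x61 cont=0 payload=0x61=97: acc |= 97<<0 -> acc=97 shift=7 [end]
Varint 3: bytes[6:7] = 61 -> value 97 (1 byte(s))
  byte[7]=0x04 cont=0 payload=0x04=4: acc |= 4<<0 -> acc=4 shift=7 [end]
Varint 4: bytes[7:8] = 04 -> value 4 (1 byte(s))
  byte[8]=0xE4 cont=1 payload=0x64=100: acc |= 100<<0 -> acc=100 shift=7
  byte[9]=0x71 cont=0 payload=0x71=113: acc |= 113<<7 -> acc=14564 shift=14 [end]
Varint 5: bytes[8:10] = E4 71 -> value 14564 (2 byte(s))
  byte[10]=0xF4 cont=1 payload=0x74=116: acc |= 116<<0 -> acc=116 shift=7
  byte[11]=0x74 cont=0 payload=0x74=116: acc |= 116<<7 -> acc=14964 shift=14 [end]
Varint 6: bytes[10:12] = F4 74 -> value 14964 (2 byte(s))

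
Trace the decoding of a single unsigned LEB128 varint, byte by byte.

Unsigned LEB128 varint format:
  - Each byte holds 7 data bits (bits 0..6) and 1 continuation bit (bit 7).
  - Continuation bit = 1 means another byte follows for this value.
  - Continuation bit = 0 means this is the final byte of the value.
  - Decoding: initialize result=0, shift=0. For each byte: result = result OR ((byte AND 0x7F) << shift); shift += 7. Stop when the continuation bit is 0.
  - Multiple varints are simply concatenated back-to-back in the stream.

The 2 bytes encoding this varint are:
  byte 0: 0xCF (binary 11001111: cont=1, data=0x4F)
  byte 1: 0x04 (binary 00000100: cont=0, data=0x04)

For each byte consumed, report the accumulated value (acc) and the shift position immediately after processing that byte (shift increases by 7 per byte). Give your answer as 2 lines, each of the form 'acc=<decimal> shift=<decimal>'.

byte 0=0xCF: payload=0x4F=79, contrib = 79<<0 = 79; acc -> 79, shift -> 7
byte 1=0x04: payload=0x04=4, contrib = 4<<7 = 512; acc -> 591, shift -> 14

Answer: acc=79 shift=7
acc=591 shift=14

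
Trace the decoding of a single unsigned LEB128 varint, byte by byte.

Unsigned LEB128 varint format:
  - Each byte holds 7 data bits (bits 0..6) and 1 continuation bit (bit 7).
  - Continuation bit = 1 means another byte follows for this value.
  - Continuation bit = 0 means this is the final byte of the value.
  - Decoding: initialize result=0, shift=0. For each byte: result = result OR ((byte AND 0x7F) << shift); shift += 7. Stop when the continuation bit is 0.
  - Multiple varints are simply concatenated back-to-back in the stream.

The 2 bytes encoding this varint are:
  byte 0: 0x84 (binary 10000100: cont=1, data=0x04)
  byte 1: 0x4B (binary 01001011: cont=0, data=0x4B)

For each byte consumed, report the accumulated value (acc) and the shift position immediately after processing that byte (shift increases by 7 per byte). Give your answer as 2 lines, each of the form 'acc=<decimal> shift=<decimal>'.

Answer: acc=4 shift=7
acc=9604 shift=14

Derivation:
byte 0=0x84: payload=0x04=4, contrib = 4<<0 = 4; acc -> 4, shift -> 7
byte 1=0x4B: payload=0x4B=75, contrib = 75<<7 = 9600; acc -> 9604, shift -> 14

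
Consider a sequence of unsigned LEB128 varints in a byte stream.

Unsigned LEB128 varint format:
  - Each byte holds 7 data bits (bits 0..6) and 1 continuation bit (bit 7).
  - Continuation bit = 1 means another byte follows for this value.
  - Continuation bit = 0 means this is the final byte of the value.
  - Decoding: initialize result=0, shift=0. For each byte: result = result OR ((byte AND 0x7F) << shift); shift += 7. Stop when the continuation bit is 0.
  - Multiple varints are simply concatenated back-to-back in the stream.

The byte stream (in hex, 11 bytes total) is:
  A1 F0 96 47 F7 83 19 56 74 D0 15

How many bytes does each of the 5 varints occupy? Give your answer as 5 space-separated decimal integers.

Answer: 4 3 1 1 2

Derivation:
  byte[0]=0xA1 cont=1 payload=0x21=33: acc |= 33<<0 -> acc=33 shift=7
  byte[1]=0xF0 cont=1 payload=0x70=112: acc |= 112<<7 -> acc=14369 shift=14
  byte[2]=0x96 cont=1 payload=0x16=22: acc |= 22<<14 -> acc=374817 shift=21
  byte[3]=0x47 cont=0 payload=0x47=71: acc |= 71<<21 -> acc=149272609 shift=28 [end]
Varint 1: bytes[0:4] = A1 F0 96 47 -> value 149272609 (4 byte(s))
  byte[4]=0xF7 cont=1 payload=0x77=119: acc |= 119<<0 -> acc=119 shift=7
  byte[5]=0x83 cont=1 payload=0x03=3: acc |= 3<<7 -> acc=503 shift=14
  byte[6]=0x19 cont=0 payload=0x19=25: acc |= 25<<14 -> acc=410103 shift=21 [end]
Varint 2: bytes[4:7] = F7 83 19 -> value 410103 (3 byte(s))
  byte[7]=0x56 cont=0 payload=0x56=86: acc |= 86<<0 -> acc=86 shift=7 [end]
Varint 3: bytes[7:8] = 56 -> value 86 (1 byte(s))
  byte[8]=0x74 cont=0 payload=0x74=116: acc |= 116<<0 -> acc=116 shift=7 [end]
Varint 4: bytes[8:9] = 74 -> value 116 (1 byte(s))
  byte[9]=0xD0 cont=1 payload=0x50=80: acc |= 80<<0 -> acc=80 shift=7
  byte[10]=0x15 cont=0 payload=0x15=21: acc |= 21<<7 -> acc=2768 shift=14 [end]
Varint 5: bytes[9:11] = D0 15 -> value 2768 (2 byte(s))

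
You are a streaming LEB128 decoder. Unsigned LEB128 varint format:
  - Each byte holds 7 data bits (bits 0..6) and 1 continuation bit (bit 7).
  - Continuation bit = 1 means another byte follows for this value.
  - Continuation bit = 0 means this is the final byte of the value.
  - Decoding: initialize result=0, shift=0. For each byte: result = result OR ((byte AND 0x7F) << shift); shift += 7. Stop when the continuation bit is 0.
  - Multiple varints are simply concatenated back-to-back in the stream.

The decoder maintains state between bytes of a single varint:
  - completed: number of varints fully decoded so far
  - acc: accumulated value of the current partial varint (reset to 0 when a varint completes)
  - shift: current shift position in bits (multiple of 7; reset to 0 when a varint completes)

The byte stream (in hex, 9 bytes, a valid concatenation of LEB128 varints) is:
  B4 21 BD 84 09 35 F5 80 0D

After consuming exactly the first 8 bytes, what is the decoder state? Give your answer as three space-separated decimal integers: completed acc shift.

byte[0]=0xB4 cont=1 payload=0x34: acc |= 52<<0 -> completed=0 acc=52 shift=7
byte[1]=0x21 cont=0 payload=0x21: varint #1 complete (value=4276); reset -> completed=1 acc=0 shift=0
byte[2]=0xBD cont=1 payload=0x3D: acc |= 61<<0 -> completed=1 acc=61 shift=7
byte[3]=0x84 cont=1 payload=0x04: acc |= 4<<7 -> completed=1 acc=573 shift=14
byte[4]=0x09 cont=0 payload=0x09: varint #2 complete (value=148029); reset -> completed=2 acc=0 shift=0
byte[5]=0x35 cont=0 payload=0x35: varint #3 complete (value=53); reset -> completed=3 acc=0 shift=0
byte[6]=0xF5 cont=1 payload=0x75: acc |= 117<<0 -> completed=3 acc=117 shift=7
byte[7]=0x80 cont=1 payload=0x00: acc |= 0<<7 -> completed=3 acc=117 shift=14

Answer: 3 117 14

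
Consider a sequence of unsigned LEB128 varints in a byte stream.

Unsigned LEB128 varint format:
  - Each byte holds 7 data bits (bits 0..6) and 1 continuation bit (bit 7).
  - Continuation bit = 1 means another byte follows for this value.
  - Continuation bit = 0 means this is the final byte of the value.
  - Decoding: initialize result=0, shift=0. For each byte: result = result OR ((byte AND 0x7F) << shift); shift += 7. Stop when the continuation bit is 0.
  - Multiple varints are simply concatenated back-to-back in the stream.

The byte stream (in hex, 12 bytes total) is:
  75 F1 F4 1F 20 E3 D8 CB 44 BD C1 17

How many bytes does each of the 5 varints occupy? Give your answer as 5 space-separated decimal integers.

  byte[0]=0x75 cont=0 payload=0x75=117: acc |= 117<<0 -> acc=117 shift=7 [end]
Varint 1: bytes[0:1] = 75 -> value 117 (1 byte(s))
  byte[1]=0xF1 cont=1 payload=0x71=113: acc |= 113<<0 -> acc=113 shift=7
  byte[2]=0xF4 cont=1 payload=0x74=116: acc |= 116<<7 -> acc=14961 shift=14
  byte[3]=0x1F cont=0 payload=0x1F=31: acc |= 31<<14 -> acc=522865 shift=21 [end]
Varint 2: bytes[1:4] = F1 F4 1F -> value 522865 (3 byte(s))
  byte[4]=0x20 cont=0 payload=0x20=32: acc |= 32<<0 -> acc=32 shift=7 [end]
Varint 3: bytes[4:5] = 20 -> value 32 (1 byte(s))
  byte[5]=0xE3 cont=1 payload=0x63=99: acc |= 99<<0 -> acc=99 shift=7
  byte[6]=0xD8 cont=1 payload=0x58=88: acc |= 88<<7 -> acc=11363 shift=14
  byte[7]=0xCB cont=1 payload=0x4B=75: acc |= 75<<14 -> acc=1240163 shift=21
  byte[8]=0x44 cont=0 payload=0x44=68: acc |= 68<<21 -> acc=143846499 shift=28 [end]
Varint 4: bytes[5:9] = E3 D8 CB 44 -> value 143846499 (4 byte(s))
  byte[9]=0xBD cont=1 payload=0x3D=61: acc |= 61<<0 -> acc=61 shift=7
  byte[10]=0xC1 cont=1 payload=0x41=65: acc |= 65<<7 -> acc=8381 shift=14
  byte[11]=0x17 cont=0 payload=0x17=23: acc |= 23<<14 -> acc=385213 shift=21 [end]
Varint 5: bytes[9:12] = BD C1 17 -> value 385213 (3 byte(s))

Answer: 1 3 1 4 3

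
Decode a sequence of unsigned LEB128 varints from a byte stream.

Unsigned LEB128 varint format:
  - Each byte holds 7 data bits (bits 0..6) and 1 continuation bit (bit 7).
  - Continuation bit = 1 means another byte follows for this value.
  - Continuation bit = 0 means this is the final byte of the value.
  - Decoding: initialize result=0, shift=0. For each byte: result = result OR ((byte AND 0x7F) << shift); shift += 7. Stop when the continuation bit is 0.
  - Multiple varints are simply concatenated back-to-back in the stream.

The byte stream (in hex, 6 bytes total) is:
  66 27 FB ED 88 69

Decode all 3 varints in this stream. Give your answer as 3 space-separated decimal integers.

  byte[0]=0x66 cont=0 payload=0x66=102: acc |= 102<<0 -> acc=102 shift=7 [end]
Varint 1: bytes[0:1] = 66 -> value 102 (1 byte(s))
  byte[1]=0x27 cont=0 payload=0x27=39: acc |= 39<<0 -> acc=39 shift=7 [end]
Varint 2: bytes[1:2] = 27 -> value 39 (1 byte(s))
  byte[2]=0xFB cont=1 payload=0x7B=123: acc |= 123<<0 -> acc=123 shift=7
  byte[3]=0xED cont=1 payload=0x6D=109: acc |= 109<<7 -> acc=14075 shift=14
  byte[4]=0x88 cont=1 payload=0x08=8: acc |= 8<<14 -> acc=145147 shift=21
  byte[5]=0x69 cont=0 payload=0x69=105: acc |= 105<<21 -> acc=220346107 shift=28 [end]
Varint 3: bytes[2:6] = FB ED 88 69 -> value 220346107 (4 byte(s))

Answer: 102 39 220346107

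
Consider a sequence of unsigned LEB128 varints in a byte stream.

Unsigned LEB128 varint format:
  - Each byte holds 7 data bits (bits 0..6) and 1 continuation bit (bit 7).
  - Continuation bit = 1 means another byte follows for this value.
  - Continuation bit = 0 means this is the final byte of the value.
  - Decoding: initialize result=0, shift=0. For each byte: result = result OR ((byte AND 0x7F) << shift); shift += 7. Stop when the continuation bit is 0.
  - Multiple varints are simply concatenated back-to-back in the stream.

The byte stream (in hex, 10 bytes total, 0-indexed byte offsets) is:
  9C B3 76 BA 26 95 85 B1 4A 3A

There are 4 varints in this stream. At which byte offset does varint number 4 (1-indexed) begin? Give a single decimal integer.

  byte[0]=0x9C cont=1 payload=0x1C=28: acc |= 28<<0 -> acc=28 shift=7
  byte[1]=0xB3 cont=1 payload=0x33=51: acc |= 51<<7 -> acc=6556 shift=14
  byte[2]=0x76 cont=0 payload=0x76=118: acc |= 118<<14 -> acc=1939868 shift=21 [end]
Varint 1: bytes[0:3] = 9C B3 76 -> value 1939868 (3 byte(s))
  byte[3]=0xBA cont=1 payload=0x3A=58: acc |= 58<<0 -> acc=58 shift=7
  byte[4]=0x26 cont=0 payload=0x26=38: acc |= 38<<7 -> acc=4922 shift=14 [end]
Varint 2: bytes[3:5] = BA 26 -> value 4922 (2 byte(s))
  byte[5]=0x95 cont=1 payload=0x15=21: acc |= 21<<0 -> acc=21 shift=7
  byte[6]=0x85 cont=1 payload=0x05=5: acc |= 5<<7 -> acc=661 shift=14
  byte[7]=0xB1 cont=1 payload=0x31=49: acc |= 49<<14 -> acc=803477 shift=21
  byte[8]=0x4A cont=0 payload=0x4A=74: acc |= 74<<21 -> acc=155992725 shift=28 [end]
Varint 3: bytes[5:9] = 95 85 B1 4A -> value 155992725 (4 byte(s))
  byte[9]=0x3A cont=0 payload=0x3A=58: acc |= 58<<0 -> acc=58 shift=7 [end]
Varint 4: bytes[9:10] = 3A -> value 58 (1 byte(s))

Answer: 9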